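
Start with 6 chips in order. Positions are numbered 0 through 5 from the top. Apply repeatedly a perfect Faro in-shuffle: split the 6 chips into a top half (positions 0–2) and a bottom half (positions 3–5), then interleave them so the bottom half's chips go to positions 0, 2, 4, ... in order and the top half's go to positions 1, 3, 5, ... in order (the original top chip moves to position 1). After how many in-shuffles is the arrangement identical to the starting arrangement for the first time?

The in-shuffle permutes the 6 positions with cycle lengths [3, 3].
Every chip is home exactly when every cycle has completed a whole number of laps, i.e. after lcm(3) = 3 in-shuffles.

3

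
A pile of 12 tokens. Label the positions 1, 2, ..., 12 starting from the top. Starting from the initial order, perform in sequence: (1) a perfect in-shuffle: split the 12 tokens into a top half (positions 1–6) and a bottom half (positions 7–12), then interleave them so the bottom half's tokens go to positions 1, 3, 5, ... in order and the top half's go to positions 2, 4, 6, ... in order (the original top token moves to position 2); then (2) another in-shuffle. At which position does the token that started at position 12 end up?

9

Track the token from position 12 forward through each operation:
  after op 1 (in-shuffle): 12 → 11
  after op 2 (in-shuffle): 11 → 9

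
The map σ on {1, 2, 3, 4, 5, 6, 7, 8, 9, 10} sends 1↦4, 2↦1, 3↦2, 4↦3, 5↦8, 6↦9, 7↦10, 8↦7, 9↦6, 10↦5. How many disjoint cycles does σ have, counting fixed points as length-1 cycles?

Cycle decomposition: (1 4 3 2) (5 8 7 10) (6 9).
3 cycles.

3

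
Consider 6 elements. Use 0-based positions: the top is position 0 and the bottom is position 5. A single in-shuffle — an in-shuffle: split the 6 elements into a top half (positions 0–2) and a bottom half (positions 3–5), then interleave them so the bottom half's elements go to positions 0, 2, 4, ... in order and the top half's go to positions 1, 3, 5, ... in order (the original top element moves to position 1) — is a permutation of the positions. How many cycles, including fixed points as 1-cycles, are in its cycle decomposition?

2

Trace each unvisited position around until it returns:
(0 1 3) (2 5 4)
2 cycles in total.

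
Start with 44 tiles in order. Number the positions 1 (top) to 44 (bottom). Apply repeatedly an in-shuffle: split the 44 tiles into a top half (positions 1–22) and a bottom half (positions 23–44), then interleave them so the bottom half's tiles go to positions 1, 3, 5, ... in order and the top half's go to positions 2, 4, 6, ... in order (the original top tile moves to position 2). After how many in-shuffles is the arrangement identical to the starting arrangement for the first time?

The in-shuffle permutes the 44 positions with cycle lengths [2, 4, 4, 4, 6, 12, 12].
Every tile is home exactly when every cycle has completed a whole number of laps, i.e. after lcm(2, 4, 6, 12) = 12 in-shuffles.

12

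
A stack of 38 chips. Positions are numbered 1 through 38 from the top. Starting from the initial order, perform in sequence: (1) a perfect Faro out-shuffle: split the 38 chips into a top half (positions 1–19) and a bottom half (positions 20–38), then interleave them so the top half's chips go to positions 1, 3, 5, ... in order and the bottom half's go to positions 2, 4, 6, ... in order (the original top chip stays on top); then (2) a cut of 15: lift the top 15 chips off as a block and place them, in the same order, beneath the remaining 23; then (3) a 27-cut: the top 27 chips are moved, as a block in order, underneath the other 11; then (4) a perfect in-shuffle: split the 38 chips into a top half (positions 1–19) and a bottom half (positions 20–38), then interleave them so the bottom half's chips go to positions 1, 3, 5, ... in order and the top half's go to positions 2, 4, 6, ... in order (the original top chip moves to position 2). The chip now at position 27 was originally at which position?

Undo the operations in reverse order, starting from position 27:
  undo op 4 (in-shuffle, from bottom half): 27 ← 33
  undo op 3 (cut 27): 33 ← 22
  undo op 2 (cut 15): 22 ← 37
  undo op 1 (out-shuffle, from top half): 37 ← 19
So the chip at position 27 came from original position 19.

19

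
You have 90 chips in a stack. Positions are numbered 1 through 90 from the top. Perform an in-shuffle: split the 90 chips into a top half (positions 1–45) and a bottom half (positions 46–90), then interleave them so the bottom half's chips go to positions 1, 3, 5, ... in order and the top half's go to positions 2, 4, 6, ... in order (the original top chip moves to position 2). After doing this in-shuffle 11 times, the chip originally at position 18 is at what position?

9

Track the chip's position through each in-shuffle:
18 → 36 → 72 → 53 → 15 → 30 → 60 → 29 → 58 → 25 → 50 → 9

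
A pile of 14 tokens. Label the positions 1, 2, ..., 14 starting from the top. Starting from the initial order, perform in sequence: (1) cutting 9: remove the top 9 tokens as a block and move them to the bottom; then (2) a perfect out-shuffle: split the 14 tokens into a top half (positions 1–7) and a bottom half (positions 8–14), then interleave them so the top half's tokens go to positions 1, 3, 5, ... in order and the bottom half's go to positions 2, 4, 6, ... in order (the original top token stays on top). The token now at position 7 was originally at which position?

13

Undo the operations in reverse order, starting from position 7:
  undo op 2 (out-shuffle, from top half): 7 ← 4
  undo op 1 (cut 9): 4 ← 13
So the token at position 7 came from original position 13.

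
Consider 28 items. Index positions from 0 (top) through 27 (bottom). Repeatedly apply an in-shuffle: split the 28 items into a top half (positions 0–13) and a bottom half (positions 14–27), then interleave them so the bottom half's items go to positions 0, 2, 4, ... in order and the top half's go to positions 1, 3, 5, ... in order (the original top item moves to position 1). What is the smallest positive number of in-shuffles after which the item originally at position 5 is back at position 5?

Follow position 5 under repeated in-shuffles:
5 → 11 → 23 → 18 → 8 → 17 → 6 → 13 → ... → 5 (length 28)
It first returns after 28 in-shuffles.

28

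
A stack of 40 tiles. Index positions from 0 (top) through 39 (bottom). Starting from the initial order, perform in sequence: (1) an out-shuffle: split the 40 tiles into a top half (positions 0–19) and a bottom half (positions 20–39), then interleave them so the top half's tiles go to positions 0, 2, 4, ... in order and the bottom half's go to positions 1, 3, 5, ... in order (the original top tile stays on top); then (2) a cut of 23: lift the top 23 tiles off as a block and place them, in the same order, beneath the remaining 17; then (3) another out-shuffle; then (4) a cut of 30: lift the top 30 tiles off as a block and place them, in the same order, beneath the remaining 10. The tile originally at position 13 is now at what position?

Track the tile from position 13 forward through each operation:
  after op 1 (out-shuffle): 13 → 26
  after op 2 (cut 23): 26 → 3
  after op 3 (out-shuffle): 3 → 6
  after op 4 (cut 30): 6 → 16

16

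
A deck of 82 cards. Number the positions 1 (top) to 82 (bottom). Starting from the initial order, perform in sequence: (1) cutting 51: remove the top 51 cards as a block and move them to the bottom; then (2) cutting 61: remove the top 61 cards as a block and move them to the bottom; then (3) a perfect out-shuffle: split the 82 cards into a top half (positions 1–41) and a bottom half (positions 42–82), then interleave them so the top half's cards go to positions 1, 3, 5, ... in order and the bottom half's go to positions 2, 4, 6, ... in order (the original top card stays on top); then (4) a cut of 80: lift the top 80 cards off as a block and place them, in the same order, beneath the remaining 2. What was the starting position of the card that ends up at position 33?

46

Undo the operations in reverse order, starting from position 33:
  undo op 4 (cut 80): 33 ← 31
  undo op 3 (out-shuffle, from top half): 31 ← 16
  undo op 2 (cut 61): 16 ← 77
  undo op 1 (cut 51): 77 ← 46
So the card at position 33 came from original position 46.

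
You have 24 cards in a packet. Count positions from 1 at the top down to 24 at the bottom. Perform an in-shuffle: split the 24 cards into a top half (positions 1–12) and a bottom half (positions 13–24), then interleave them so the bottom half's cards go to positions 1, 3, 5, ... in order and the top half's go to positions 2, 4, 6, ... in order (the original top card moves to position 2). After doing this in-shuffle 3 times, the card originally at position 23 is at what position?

9

Track the card's position through each in-shuffle:
23 → 21 → 17 → 9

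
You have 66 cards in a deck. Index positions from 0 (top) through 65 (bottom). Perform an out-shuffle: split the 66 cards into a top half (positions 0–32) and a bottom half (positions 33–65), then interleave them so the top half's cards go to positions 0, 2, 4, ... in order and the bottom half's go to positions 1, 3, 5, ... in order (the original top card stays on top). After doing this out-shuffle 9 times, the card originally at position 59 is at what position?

48

Track the card's position through each out-shuffle:
59 → 53 → 41 → 17 → 34 → 3 → 6 → 12 → 24 → 48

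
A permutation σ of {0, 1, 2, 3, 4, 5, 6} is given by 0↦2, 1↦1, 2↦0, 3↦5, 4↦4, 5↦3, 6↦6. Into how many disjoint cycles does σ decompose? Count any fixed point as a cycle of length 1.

Cycle decomposition: (0 2) (1) (3 5) (4) (6).
5 cycles.

5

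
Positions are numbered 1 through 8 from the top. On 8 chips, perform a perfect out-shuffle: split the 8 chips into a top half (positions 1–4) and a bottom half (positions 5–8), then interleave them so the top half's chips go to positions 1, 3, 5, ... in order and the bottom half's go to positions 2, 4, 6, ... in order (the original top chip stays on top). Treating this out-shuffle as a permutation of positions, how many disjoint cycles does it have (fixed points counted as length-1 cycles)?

4

Trace each unvisited position around until it returns:
(1) (2 3 5) (4 7 6) (8)
4 cycles in total.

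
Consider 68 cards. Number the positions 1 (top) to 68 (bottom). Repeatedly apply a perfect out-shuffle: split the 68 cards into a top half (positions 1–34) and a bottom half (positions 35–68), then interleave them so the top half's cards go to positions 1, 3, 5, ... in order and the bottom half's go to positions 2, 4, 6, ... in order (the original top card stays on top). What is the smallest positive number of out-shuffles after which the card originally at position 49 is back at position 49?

Follow position 49 under repeated out-shuffles:
49 → 30 → 59 → 50 → 32 → 63 → 58 → 48 → ... → 49 (length 66)
It first returns after 66 out-shuffles.

66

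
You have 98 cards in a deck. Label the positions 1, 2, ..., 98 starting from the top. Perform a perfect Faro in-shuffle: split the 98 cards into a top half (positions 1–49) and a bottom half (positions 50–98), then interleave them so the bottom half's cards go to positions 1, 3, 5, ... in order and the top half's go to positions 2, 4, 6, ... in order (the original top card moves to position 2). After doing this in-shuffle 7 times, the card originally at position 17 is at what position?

97

Track the card's position through each in-shuffle:
17 → 34 → 68 → 37 → 74 → 49 → 98 → 97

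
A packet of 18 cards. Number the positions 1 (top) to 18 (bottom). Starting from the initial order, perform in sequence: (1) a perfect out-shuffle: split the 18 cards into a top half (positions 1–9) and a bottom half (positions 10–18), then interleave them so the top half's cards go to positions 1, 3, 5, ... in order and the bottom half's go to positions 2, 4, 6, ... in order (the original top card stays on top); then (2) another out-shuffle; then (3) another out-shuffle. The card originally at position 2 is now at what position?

Track the card from position 2 forward through each operation:
  after op 1 (out-shuffle): 2 → 3
  after op 2 (out-shuffle): 3 → 5
  after op 3 (out-shuffle): 5 → 9

9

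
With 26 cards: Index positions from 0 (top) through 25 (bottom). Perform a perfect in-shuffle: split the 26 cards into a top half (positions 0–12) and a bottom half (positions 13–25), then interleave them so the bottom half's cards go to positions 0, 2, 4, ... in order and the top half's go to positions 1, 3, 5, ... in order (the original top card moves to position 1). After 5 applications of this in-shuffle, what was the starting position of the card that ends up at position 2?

5

Work backwards from position 2, undoing one in-shuffle at a time:
2 ← 14 ← 20 ← 23 ← 11 ← 5
So the card now at position 2 started at position 5.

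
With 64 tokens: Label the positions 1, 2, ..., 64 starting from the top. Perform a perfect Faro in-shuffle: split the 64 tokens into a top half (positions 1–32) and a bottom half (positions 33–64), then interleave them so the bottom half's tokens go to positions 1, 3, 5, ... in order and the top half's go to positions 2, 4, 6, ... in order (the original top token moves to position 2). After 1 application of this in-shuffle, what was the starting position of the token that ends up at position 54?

Work backwards from position 54, undoing one in-shuffle at a time:
54 ← 27
So the token now at position 54 started at position 27.

27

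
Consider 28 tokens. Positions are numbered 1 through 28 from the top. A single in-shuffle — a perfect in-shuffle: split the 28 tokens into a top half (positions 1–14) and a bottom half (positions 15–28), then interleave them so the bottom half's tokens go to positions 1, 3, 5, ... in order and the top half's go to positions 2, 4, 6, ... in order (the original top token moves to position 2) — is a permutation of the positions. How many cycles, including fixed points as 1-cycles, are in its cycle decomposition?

1

Trace each unvisited position around until it returns:
(1 2 4 8 16 3 ... len 28)
1 cycle in total.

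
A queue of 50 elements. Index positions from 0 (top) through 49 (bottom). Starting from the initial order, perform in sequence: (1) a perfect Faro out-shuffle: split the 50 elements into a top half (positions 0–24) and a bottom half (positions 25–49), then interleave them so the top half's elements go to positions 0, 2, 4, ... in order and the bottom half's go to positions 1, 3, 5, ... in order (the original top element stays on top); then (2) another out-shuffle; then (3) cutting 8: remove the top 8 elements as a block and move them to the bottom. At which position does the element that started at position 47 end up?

33

Track the element from position 47 forward through each operation:
  after op 1 (out-shuffle): 47 → 45
  after op 2 (out-shuffle): 45 → 41
  after op 3 (cut 8): 41 → 33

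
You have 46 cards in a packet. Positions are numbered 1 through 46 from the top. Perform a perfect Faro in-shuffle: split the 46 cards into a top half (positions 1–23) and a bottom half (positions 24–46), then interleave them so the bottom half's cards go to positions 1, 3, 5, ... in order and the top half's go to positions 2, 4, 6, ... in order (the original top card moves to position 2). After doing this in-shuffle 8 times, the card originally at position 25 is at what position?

8

Track the card's position through each in-shuffle:
25 → 3 → 6 → 12 → 24 → 1 → 2 → 4 → 8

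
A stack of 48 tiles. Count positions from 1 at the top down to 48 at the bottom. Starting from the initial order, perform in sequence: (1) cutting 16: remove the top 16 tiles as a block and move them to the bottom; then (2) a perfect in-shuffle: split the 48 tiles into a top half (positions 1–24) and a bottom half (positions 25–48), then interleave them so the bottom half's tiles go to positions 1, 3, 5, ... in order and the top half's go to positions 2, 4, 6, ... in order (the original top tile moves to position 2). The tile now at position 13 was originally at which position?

Undo the operations in reverse order, starting from position 13:
  undo op 2 (in-shuffle, from bottom half): 13 ← 31
  undo op 1 (cut 16): 31 ← 47
So the tile at position 13 came from original position 47.

47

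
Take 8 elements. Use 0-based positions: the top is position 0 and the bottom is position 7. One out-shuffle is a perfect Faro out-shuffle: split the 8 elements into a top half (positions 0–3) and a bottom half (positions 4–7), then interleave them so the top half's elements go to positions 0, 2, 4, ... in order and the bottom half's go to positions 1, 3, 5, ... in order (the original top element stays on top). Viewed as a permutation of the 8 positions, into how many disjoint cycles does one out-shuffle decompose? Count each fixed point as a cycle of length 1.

Trace each unvisited position around until it returns:
(0) (1 2 4) (3 6 5) (7)
4 cycles in total.

4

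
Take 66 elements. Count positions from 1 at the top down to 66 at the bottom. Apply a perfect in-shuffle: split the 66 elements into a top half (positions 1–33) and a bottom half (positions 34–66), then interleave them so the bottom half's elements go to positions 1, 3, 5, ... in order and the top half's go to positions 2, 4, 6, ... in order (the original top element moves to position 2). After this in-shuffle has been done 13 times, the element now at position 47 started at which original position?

51

Work backwards from position 47, undoing one in-shuffle at a time:
47 ← 57 ← 62 ← 31 ← 49 ← ... ← 51 (13 steps).
So the element now at position 47 started at position 51.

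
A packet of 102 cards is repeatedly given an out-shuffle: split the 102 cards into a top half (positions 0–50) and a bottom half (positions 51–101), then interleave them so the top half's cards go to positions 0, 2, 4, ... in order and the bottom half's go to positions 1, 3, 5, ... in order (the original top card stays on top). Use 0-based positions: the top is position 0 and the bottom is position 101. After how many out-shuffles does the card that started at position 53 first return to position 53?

Follow position 53 under repeated out-shuffles:
53 → 5 → 10 → 20 → 40 → 80 → 59 → 17 → ... → 53 (length 100)
It first returns after 100 out-shuffles.

100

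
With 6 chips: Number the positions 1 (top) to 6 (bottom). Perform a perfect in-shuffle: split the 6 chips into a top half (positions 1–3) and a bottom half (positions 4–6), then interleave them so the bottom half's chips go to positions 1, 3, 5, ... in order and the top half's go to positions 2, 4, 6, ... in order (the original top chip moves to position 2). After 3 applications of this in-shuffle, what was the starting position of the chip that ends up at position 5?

Work backwards from position 5, undoing one in-shuffle at a time:
5 ← 6 ← 3 ← 5
So the chip now at position 5 started at position 5.

5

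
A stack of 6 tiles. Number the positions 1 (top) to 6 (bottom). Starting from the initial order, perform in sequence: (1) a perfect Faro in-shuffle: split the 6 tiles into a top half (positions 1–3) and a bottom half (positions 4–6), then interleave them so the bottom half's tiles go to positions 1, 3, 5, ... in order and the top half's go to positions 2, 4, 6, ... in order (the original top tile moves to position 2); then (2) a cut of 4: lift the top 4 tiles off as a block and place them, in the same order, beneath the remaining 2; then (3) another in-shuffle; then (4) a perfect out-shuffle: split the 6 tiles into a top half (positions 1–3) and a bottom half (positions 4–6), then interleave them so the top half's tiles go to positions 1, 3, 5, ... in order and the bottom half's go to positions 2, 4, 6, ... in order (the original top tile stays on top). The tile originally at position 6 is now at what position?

Track the tile from position 6 forward through each operation:
  after op 1 (in-shuffle): 6 → 5
  after op 2 (cut 4): 5 → 1
  after op 3 (in-shuffle): 1 → 2
  after op 4 (out-shuffle): 2 → 3

3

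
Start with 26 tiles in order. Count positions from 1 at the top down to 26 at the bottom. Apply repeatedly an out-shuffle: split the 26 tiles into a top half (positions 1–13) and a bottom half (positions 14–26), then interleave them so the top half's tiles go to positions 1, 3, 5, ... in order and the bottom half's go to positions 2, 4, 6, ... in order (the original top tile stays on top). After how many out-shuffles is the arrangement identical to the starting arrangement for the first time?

20

The out-shuffle permutes the 26 positions with cycle lengths [1, 1, 4, 20].
Every tile is home exactly when every cycle has completed a whole number of laps, i.e. after lcm(1, 4, 20) = 20 out-shuffles.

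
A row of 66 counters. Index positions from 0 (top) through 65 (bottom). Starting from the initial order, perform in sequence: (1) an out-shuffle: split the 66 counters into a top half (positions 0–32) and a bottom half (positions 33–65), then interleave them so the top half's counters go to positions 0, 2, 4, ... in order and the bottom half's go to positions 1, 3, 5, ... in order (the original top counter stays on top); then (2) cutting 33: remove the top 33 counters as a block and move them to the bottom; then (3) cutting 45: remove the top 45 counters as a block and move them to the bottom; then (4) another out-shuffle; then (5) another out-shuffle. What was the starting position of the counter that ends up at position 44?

Undo the operations in reverse order, starting from position 44:
  undo op 5 (out-shuffle, from top half): 44 ← 22
  undo op 4 (out-shuffle, from top half): 22 ← 11
  undo op 3 (cut 45): 11 ← 56
  undo op 2 (cut 33): 56 ← 23
  undo op 1 (out-shuffle, from bottom half): 23 ← 44
So the counter at position 44 came from original position 44.

44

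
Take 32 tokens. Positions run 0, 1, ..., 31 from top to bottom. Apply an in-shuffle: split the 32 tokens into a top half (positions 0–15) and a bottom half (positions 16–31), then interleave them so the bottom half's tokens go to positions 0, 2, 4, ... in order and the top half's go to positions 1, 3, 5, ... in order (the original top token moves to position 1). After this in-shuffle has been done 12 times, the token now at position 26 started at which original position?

14

Work backwards from position 26, undoing one in-shuffle at a time:
26 ← 29 ← 14 ← 23 ← 11 ← 5 ← 2 ← 17 ← 8 ← 20 ← 26 ← 29 ← 14
So the token now at position 26 started at position 14.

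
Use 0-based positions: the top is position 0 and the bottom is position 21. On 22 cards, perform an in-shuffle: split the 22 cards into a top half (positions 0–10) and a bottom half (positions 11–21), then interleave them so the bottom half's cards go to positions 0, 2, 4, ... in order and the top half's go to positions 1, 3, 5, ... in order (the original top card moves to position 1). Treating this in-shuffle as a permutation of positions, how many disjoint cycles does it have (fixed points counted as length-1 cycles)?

2

Trace each unvisited position around until it returns:
(0 1 3 7 15 8 ... len 11) (4 9 19 16 10 21 ... len 11)
2 cycles in total.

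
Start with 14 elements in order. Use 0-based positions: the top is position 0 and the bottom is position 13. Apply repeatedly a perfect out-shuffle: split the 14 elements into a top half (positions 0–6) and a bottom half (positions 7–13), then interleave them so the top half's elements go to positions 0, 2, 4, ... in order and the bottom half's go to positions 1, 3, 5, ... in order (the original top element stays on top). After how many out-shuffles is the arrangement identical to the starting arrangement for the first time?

12

The out-shuffle permutes the 14 positions with cycle lengths [1, 1, 12].
Every element is home exactly when every cycle has completed a whole number of laps, i.e. after lcm(1, 12) = 12 out-shuffles.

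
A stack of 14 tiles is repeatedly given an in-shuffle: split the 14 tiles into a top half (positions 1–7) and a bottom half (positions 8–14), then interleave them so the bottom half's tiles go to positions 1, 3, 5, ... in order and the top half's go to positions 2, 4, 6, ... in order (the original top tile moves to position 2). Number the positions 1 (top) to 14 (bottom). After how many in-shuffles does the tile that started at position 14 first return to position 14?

4

Follow position 14 under repeated in-shuffles:
14 → 13 → 11 → 7 → 14
It first returns after 4 in-shuffles.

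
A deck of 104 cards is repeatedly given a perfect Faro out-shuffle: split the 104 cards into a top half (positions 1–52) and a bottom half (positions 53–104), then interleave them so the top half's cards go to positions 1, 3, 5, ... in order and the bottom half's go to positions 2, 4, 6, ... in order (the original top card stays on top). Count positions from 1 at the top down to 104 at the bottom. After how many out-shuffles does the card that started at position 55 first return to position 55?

Follow position 55 under repeated out-shuffles:
55 → 6 → 11 → 21 → 41 → 81 → 58 → 12 → ... → 55 (length 51)
It first returns after 51 out-shuffles.

51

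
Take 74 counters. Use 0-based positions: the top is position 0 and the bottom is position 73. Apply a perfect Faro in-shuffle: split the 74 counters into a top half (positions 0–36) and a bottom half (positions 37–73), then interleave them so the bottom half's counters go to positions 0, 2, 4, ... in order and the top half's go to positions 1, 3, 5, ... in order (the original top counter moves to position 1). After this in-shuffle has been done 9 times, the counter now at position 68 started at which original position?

Work backwards from position 68, undoing one in-shuffle at a time:
68 ← 71 ← 35 ← 17 ← 8 ← 41 ← 20 ← 47 ← 23 ← 11
So the counter now at position 68 started at position 11.

11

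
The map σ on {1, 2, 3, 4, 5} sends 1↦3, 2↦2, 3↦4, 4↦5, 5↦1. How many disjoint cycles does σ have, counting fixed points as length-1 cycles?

Cycle decomposition: (1 3 4 5) (2).
2 cycles.

2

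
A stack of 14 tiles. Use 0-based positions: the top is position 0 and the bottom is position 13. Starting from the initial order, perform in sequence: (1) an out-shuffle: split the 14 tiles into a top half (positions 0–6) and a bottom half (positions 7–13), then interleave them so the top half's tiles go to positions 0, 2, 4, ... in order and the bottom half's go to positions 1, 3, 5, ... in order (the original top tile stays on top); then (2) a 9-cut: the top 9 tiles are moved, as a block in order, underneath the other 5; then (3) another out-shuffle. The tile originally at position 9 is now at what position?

Track the tile from position 9 forward through each operation:
  after op 1 (out-shuffle): 9 → 5
  after op 2 (cut 9): 5 → 10
  after op 3 (out-shuffle): 10 → 7

7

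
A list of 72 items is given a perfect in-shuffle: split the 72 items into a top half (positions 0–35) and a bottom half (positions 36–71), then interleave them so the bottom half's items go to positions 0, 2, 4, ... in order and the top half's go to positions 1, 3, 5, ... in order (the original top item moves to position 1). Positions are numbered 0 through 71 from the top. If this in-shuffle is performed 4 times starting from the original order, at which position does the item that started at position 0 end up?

15

Track the item's position through each in-shuffle:
0 → 1 → 3 → 7 → 15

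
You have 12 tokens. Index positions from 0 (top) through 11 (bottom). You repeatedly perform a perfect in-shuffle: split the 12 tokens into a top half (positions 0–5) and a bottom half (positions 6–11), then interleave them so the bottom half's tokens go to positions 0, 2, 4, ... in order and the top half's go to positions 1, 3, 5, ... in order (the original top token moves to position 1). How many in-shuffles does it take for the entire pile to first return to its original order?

The in-shuffle permutes the 12 positions with cycle lengths [12].
Every token is home exactly when every cycle has completed a whole number of laps, i.e. after lcm(12) = 12 in-shuffles.

12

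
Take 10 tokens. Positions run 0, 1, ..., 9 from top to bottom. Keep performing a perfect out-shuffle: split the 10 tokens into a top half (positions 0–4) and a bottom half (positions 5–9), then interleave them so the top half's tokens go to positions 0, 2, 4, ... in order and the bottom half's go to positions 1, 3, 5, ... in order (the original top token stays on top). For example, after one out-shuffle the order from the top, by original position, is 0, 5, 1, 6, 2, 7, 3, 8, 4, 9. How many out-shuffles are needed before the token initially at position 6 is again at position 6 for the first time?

2

Follow position 6 under repeated out-shuffles:
6 → 3 → 6
It first returns after 2 out-shuffles.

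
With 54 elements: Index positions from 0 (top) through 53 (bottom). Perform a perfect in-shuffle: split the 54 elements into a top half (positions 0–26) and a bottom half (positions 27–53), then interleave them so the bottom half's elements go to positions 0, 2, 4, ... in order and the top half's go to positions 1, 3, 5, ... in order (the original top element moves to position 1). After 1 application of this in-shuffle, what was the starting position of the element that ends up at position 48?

51

Work backwards from position 48, undoing one in-shuffle at a time:
48 ← 51
So the element now at position 48 started at position 51.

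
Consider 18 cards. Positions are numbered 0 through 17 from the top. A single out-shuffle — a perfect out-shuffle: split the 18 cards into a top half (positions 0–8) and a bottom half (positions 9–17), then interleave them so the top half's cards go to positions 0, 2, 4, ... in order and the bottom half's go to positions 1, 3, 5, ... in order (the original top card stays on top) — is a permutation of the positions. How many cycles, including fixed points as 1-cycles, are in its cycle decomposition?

Trace each unvisited position around until it returns:
(0) (1 2 4 8 16 15 13 9) (3 6 12 7 14 11 5 10) (17)
4 cycles in total.

4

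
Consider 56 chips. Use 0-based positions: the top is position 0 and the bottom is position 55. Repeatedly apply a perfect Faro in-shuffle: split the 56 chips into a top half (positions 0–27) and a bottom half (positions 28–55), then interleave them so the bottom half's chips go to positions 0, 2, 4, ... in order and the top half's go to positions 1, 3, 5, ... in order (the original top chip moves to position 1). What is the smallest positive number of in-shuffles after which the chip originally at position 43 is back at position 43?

18

Follow position 43 under repeated in-shuffles:
43 → 30 → 4 → 9 → 19 → 39 → 22 → 45 → 34 → 12 → 25 → 51 → 46 → 36 → 16 → 33 → 10 → 21 → 43
It first returns after 18 in-shuffles.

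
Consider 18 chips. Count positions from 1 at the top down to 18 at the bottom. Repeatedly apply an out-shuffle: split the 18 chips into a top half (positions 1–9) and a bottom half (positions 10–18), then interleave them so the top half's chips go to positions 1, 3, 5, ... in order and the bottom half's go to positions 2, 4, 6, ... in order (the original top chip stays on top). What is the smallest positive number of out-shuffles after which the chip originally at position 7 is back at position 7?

8

Follow position 7 under repeated out-shuffles:
7 → 13 → 8 → 15 → 12 → 6 → 11 → 4 → 7
It first returns after 8 out-shuffles.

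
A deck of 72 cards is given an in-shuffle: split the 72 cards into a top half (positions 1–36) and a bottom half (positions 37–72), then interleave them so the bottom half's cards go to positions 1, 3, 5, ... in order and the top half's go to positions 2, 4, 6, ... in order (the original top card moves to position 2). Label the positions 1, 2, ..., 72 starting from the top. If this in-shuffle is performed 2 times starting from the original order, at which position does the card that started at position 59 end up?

Track the card's position through each in-shuffle:
59 → 45 → 17

17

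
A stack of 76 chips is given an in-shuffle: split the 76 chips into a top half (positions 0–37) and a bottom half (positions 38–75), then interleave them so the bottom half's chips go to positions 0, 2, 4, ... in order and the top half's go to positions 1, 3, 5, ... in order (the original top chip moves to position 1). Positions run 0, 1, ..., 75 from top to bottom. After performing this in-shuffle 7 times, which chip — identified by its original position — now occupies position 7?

52

Work backwards from position 7, undoing one in-shuffle at a time:
7 ← 3 ← 1 ← 0 ← 38 ← 57 ← 28 ← 52
So the chip now at position 7 started at position 52.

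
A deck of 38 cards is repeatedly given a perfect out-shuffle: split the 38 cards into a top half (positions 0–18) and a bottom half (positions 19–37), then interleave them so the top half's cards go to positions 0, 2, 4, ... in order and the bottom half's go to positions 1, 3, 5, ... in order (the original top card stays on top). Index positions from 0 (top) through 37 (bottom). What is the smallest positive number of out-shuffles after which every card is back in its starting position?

The out-shuffle permutes the 38 positions with cycle lengths [1, 1, 36].
Every card is home exactly when every cycle has completed a whole number of laps, i.e. after lcm(1, 36) = 36 out-shuffles.

36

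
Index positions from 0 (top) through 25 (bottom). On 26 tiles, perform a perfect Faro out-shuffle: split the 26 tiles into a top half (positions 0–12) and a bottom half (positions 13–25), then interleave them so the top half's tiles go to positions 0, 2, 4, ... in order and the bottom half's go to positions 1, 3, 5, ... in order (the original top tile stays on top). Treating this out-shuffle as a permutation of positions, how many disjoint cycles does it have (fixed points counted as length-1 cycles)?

Trace each unvisited position around until it returns:
(0) (1 2 4 8 16 7 ... len 20) (5 10 20 15) (25)
4 cycles in total.

4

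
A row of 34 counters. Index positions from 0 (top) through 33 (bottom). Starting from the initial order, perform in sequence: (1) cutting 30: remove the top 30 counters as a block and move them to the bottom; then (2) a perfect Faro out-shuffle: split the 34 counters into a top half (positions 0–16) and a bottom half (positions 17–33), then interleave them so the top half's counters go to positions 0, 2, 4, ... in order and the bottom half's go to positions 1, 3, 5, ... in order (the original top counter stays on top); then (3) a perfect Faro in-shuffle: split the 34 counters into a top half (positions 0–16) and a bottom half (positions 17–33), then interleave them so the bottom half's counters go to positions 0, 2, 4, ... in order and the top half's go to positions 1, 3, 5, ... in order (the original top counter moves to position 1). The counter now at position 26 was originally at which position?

Undo the operations in reverse order, starting from position 26:
  undo op 3 (in-shuffle, from bottom half): 26 ← 30
  undo op 2 (out-shuffle, from top half): 30 ← 15
  undo op 1 (cut 30): 15 ← 11
So the counter at position 26 came from original position 11.

11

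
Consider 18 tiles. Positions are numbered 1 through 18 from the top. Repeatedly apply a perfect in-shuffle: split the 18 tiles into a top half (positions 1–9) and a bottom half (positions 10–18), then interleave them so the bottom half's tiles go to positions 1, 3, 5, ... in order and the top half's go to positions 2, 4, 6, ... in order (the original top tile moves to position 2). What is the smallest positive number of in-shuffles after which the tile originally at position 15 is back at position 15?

Follow position 15 under repeated in-shuffles:
15 → 11 → 3 → 6 → 12 → 5 → 10 → 1 → 2 → 4 → 8 → 16 → 13 → 7 → 14 → 9 → 18 → 17 → 15
It first returns after 18 in-shuffles.

18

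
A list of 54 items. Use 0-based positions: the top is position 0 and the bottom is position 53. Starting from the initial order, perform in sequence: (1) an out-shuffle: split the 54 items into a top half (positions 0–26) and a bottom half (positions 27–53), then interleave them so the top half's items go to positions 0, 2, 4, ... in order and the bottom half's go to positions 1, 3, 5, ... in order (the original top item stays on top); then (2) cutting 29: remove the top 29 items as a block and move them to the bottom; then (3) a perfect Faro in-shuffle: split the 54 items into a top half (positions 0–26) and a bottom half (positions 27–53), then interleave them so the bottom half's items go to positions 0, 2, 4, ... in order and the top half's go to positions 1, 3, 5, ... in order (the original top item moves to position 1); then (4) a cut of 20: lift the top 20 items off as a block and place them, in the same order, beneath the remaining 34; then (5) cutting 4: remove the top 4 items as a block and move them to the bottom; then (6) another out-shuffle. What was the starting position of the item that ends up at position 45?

19

Undo the operations in reverse order, starting from position 45:
  undo op 6 (out-shuffle, from bottom half): 45 ← 49
  undo op 5 (cut 4): 49 ← 53
  undo op 4 (cut 20): 53 ← 19
  undo op 3 (in-shuffle, from top half): 19 ← 9
  undo op 2 (cut 29): 9 ← 38
  undo op 1 (out-shuffle, from top half): 38 ← 19
So the item at position 45 came from original position 19.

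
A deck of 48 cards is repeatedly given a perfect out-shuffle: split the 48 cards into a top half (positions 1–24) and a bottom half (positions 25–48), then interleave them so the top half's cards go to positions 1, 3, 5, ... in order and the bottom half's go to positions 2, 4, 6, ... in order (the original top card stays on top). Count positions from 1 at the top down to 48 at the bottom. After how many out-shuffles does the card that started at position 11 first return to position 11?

23

Follow position 11 under repeated out-shuffles:
11 → 21 → 41 → 34 → 20 → 39 → 30 → 12 → ... → 11 (length 23)
It first returns after 23 out-shuffles.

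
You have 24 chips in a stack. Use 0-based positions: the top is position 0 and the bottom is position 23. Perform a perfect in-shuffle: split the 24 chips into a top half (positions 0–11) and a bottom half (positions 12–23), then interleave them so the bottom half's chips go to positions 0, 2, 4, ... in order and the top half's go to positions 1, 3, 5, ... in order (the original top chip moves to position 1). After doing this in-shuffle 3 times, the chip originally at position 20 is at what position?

17

Track the chip's position through each in-shuffle:
20 → 16 → 8 → 17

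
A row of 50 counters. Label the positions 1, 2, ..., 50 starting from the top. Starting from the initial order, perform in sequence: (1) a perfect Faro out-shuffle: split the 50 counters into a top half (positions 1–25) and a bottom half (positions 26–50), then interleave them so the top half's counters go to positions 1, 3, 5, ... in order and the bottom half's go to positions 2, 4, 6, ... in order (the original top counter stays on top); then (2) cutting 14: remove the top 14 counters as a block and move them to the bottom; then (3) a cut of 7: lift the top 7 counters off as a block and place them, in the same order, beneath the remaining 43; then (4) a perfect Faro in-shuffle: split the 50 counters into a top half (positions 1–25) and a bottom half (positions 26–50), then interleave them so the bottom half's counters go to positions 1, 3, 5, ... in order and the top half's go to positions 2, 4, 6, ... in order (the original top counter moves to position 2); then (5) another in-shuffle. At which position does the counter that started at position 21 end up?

29

Track the counter from position 21 forward through each operation:
  after op 1 (out-shuffle): 21 → 41
  after op 2 (cut 14): 41 → 27
  after op 3 (cut 7): 27 → 20
  after op 4 (in-shuffle): 20 → 40
  after op 5 (in-shuffle): 40 → 29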